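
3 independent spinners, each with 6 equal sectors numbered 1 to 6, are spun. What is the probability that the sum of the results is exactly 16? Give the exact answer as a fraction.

There are 6^3 = 216 equally likely outcomes.
The number of ordered 3-tuples from {1,…,6} summing to 16 is 6.
P(sum = 16) = 6/216 = 1/36.

1/36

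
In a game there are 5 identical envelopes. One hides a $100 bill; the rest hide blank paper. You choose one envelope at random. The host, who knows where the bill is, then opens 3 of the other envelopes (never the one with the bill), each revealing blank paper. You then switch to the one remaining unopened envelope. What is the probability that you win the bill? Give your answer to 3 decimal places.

0.800

Your original envelope holds the bill with probability 1/5, so the other 4 collectively hold it with probability 4/5.
The host can always find 3 empty envelopes to open, so the reveals don't change that 4/5; it is now spread over the 1 remaining unopened envelope.
P(win by switching) = (4/5) · (1/1) = 4/5 ≈ 0.800.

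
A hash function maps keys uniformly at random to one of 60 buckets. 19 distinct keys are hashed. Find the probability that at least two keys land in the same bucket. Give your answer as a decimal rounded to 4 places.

It's easier to compute the probability that all 19 are distinct.
P(all distinct) = 60/60 · 59/60 · ··· · 42/60 ≈ 0.0408.
So the probability of at least one match is 1 − 0.0408 = 0.9592.

0.9592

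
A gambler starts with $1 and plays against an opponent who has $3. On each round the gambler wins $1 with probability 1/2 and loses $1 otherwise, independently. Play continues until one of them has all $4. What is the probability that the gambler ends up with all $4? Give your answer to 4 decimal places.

0.2500

With a fair step, P(i) = ½P(i−1) + ½P(i+1) with P(0)=0, P(4)=1 has the linear solution P(i) = i/4.
P(1) = 1/4 ≈ 0.2500.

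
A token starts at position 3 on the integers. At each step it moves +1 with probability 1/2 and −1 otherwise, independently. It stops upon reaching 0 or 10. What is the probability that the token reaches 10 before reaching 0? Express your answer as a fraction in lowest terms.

With a fair step, P(i) = ½P(i−1) + ½P(i+1) with P(0)=0, P(10)=1 has the linear solution P(i) = i/10.
P(3) = 3/10.

3/10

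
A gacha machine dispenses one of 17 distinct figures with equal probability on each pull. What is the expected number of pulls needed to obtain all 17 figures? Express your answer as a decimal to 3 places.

58.472

After i distinct types are collected, each trial gives a new one with probability (17−i)/17, so the expected wait for the next new type is 17/(17−i).
E = 17/17 + 17/16 + 17/15 + 17/14 + 17/13 + 17/12 + 17/11 + 17/10 + 17/9 + 17/8 + 17/7 + 17/6 + 17/5 + 17/4 + 17/3 + 17/2 + 17/1 = 42142223/720720 ≈ 58.472.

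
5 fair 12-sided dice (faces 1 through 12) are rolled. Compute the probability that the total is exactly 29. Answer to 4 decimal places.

0.0458

There are 12^5 = 248832 equally likely outcomes.
The number of ordered 5-tuples from {1,…,12} summing to 29 is 11385.
P(sum = 29) = 11385/248832 = 1265/27648 ≈ 0.0458.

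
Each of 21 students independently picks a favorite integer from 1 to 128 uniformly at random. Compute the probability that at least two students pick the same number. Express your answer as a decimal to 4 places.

0.8238

It's easier to compute the probability that all 21 are distinct.
P(all distinct) = 128/128 · 127/128 · ··· · 108/128 ≈ 0.1762.
So the probability of at least one match is 1 − 0.1762 = 0.8238.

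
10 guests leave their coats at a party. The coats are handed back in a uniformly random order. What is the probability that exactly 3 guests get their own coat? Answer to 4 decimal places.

Choose which 3 of the 10 are fixed: C(10,3) = 120 ways.
The remaining 7 must have no fixed point: D(7) = 1854.
P = 120·1854/3628800 = 103/1680 ≈ 0.0613.

0.0613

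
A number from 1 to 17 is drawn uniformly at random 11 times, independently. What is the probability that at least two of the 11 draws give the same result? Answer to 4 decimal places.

P(all 11 different) = 17/17 · 16/17 · ··· · 7/17 ≈ 0.0144.
P(at least two equal) = 1 − 0.0144 = 0.9856.

0.9856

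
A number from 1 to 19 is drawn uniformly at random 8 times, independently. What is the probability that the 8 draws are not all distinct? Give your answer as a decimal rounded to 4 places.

0.8206

P(all 8 different) = 19/19 · 18/19 · ··· · 12/19 ≈ 0.1794.
P(at least two equal) = 1 − 0.1794 = 0.8206.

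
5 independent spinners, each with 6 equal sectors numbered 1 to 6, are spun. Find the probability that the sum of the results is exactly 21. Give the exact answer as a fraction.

5/72

There are 6^5 = 7776 equally likely outcomes.
The number of ordered 5-tuples from {1,…,6} summing to 21 is 540.
P(sum = 21) = 540/7776 = 5/72.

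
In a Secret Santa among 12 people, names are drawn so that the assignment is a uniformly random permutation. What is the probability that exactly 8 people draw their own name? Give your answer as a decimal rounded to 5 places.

Choose which 8 of the 12 are fixed: C(12,8) = 495 ways.
The remaining 4 must have no fixed point: D(4) = 9.
P = 495·9/479001600 = 1/107520 ≈ 0.00001.

0.00001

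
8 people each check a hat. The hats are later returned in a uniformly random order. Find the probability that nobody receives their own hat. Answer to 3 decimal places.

This is the derangement probability: permutations of 8 with no fixed point.
D(8) = 8! · (1 − 1/1! + 1/2! − ··· + (−1)^8/8!) = 14833.
P = 14833/40320 = 2119/5760 ≈ 0.368.

0.368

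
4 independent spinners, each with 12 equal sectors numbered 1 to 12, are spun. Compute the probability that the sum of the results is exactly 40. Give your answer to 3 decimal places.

0.008

There are 12^4 = 20736 equally likely outcomes.
The number of ordered 4-tuples from {1,…,12} summing to 40 is 165.
P(sum = 40) = 165/20736 = 55/6912 ≈ 0.008.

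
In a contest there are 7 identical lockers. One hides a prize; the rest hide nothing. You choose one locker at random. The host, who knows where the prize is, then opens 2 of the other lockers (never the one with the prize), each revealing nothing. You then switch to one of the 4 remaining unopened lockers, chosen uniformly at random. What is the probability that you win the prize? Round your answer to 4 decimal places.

Your original locker holds the prize with probability 1/7, so the other 6 collectively hold it with probability 6/7.
The host can always find 2 empty lockers to open, so the reveals don't change that 6/7; it is now spread over the 4 remaining unopened lockers.
P(win by switching) = (6/7) · (1/4) = 3/14 ≈ 0.2143.

0.2143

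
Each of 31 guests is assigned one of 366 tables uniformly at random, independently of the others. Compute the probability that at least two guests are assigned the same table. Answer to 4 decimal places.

0.7295

It's easier to compute the probability that all 31 are distinct.
P(all distinct) = 366/366 · 365/366 · ··· · 336/366 ≈ 0.2705.
So the probability of at least one match is 1 − 0.2705 = 0.7295.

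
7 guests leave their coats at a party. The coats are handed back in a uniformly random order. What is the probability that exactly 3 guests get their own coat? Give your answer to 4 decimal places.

0.0625

Choose which 3 of the 7 are fixed: C(7,3) = 35 ways.
The remaining 4 must have no fixed point: D(4) = 9.
P = 35·9/5040 = 1/16 ≈ 0.0625.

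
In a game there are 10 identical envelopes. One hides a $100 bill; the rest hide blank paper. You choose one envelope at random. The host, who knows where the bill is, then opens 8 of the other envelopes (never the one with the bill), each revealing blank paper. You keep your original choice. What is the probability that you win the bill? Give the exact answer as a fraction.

1/10

The host can always open 8 empty envelopes regardless of your choice, so the reveals give no information about your original envelope.
P(win by staying) = 1/10.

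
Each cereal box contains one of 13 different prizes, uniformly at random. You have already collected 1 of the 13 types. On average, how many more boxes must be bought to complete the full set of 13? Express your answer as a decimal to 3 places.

Starting from 1 distinct type, each trial gives a new one with probability (13−i)/13 when i types are held, so the wait for the next new type is 13/(13−i).
E = 13/12 + 13/11 + 13/10 + 13/9 + 13/8 + 13/7 + 13/6 + 13/5 + 13/4 + 13/3 + 13/2 + 13/1 = 1118273/27720 ≈ 40.342.

40.342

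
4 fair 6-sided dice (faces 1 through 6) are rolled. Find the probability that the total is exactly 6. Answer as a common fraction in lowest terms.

5/648

There are 6^4 = 1296 equally likely outcomes.
The number of ordered 4-tuples from {1,…,6} summing to 6 is 10.
P(sum = 6) = 10/1296 = 5/648.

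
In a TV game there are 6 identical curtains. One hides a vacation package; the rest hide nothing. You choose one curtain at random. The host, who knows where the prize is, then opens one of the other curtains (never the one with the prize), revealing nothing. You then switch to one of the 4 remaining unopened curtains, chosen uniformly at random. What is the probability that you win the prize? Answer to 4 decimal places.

0.2083

Your original curtain holds the prize with probability 1/6, so the other 5 collectively hold it with probability 5/6.
The host can always find an empty curtain to open, so this doesn't change that 5/6; it is now spread over the 4 remaining unopened curtains.
P(win by switching) = (5/6) · (1/4) = 5/24 ≈ 0.2083.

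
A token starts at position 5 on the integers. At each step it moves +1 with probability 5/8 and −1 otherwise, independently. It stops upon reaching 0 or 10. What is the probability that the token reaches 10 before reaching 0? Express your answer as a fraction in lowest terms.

Let r = q/p = (3/8)/(5/8) = 3/5. The recurrence P(i) = p·P(i+1) + q·P(i−1) with P(0)=0, P(10)=1 gives P(i) = (1 − r^i)/(1 − r^10).
P(5) = (1 − (3/5)^5) / (1 − (3/5)^10) = 3125/3368.

3125/3368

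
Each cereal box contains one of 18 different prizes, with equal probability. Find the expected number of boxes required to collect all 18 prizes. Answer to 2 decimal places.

After i distinct types are collected, each trial gives a new one with probability (18−i)/18, so the expected wait for the next new type is 18/(18−i).
E = 18/18 + 18/17 + 18/16 + 18/15 + 18/14 + 18/13 + 18/12 + 18/11 + 18/10 + 18/9 + 18/8 + 18/7 + 18/6 + 18/5 + 18/4 + 18/3 + 18/2 + 18/1 = 42822903/680680 ≈ 62.91.

62.91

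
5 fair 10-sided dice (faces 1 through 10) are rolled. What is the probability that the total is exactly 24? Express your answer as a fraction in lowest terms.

There are 10^5 = 100000 equally likely outcomes.
The number of ordered 5-tuples from {1,…,10} summing to 24 is 5280.
P(sum = 24) = 5280/100000 = 33/625.

33/625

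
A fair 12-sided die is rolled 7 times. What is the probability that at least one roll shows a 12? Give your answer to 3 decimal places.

0.456

P(no roll shows a 12) = (11/12)^7 ≈ 0.544.
P(at least one) = 1 − 0.544 = 0.456.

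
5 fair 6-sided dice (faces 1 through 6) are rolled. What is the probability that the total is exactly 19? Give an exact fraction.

245/2592

There are 6^5 = 7776 equally likely outcomes.
The number of ordered 5-tuples from {1,…,6} summing to 19 is 735.
P(sum = 19) = 735/7776 = 245/2592.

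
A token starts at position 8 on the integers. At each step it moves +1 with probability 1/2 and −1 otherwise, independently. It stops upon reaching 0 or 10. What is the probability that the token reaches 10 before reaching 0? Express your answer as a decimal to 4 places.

0.8000

With a fair step, P(i) = ½P(i−1) + ½P(i+1) with P(0)=0, P(10)=1 has the linear solution P(i) = i/10.
P(8) = 8/10 = 4/5 ≈ 0.8000.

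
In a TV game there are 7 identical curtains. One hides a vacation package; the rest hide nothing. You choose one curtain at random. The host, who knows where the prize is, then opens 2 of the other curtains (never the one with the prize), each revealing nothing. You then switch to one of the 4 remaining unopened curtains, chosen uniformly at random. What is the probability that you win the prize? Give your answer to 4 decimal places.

Your original curtain holds the prize with probability 1/7, so the other 6 collectively hold it with probability 6/7.
The host can always find 2 empty curtains to open, so the reveals don't change that 6/7; it is now spread over the 4 remaining unopened curtains.
P(win by switching) = (6/7) · (1/4) = 3/14 ≈ 0.2143.

0.2143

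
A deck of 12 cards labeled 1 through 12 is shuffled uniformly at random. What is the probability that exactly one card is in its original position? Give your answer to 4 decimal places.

0.3679

Choose which one is fixed: C(12,1) = 12 ways.
The remaining 11 must have no fixed point: D(11) = 14684570.
P = 12·14684570/479001600 = 1468457/3991680 ≈ 0.3679.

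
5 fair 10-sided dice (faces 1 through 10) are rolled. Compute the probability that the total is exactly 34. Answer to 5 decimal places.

There are 10^5 = 100000 equally likely outcomes.
The number of ordered 5-tuples from {1,…,10} summing to 34 is 3795.
P(sum = 34) = 3795/100000 = 759/20000 ≈ 0.03795.

0.03795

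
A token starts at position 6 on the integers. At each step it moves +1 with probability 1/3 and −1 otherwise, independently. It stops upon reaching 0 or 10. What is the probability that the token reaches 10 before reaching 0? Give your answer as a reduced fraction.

Let r = q/p = (2/3)/(1/3) = 2. The recurrence P(i) = p·P(i+1) + q·P(i−1) with P(0)=0, P(10)=1 gives P(i) = (1 − r^i)/(1 − r^10).
P(6) = (1 − (2)^6) / (1 − (2)^10) = 21/341.

21/341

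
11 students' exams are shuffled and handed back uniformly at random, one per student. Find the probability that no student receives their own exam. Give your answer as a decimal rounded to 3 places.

0.368

This is the derangement probability: permutations of 11 with no fixed point.
D(11) = 11! · (1 − 1/1! + 1/2! − ··· + (−1)^11/11!) = 14684570.
P = 14684570/39916800 = 1468457/3991680 ≈ 0.368.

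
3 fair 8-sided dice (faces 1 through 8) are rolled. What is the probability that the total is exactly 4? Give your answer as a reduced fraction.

3/512

There are 8^3 = 512 equally likely outcomes.
The number of ordered 3-tuples from {1,…,8} summing to 4 is 3.
P(sum = 4) = 3/512.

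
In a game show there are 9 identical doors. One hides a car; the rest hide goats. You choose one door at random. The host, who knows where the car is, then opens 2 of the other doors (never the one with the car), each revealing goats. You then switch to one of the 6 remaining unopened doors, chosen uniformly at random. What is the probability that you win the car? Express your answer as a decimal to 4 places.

0.1481

Your original door holds the car with probability 1/9, so the other 8 collectively hold it with probability 8/9.
The host can always find 2 empty doors to open, so the reveals don't change that 8/9; it is now spread over the 6 remaining unopened doors.
P(win by switching) = (8/9) · (1/6) = 4/27 ≈ 0.1481.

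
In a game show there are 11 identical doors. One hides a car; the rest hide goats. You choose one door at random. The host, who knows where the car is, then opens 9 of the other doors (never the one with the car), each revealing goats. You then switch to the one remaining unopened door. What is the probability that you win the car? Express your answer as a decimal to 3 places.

Your original door holds the car with probability 1/11, so the other 10 collectively hold it with probability 10/11.
The host can always find 9 empty doors to open, so the reveals don't change that 10/11; it is now spread over the 1 remaining unopened door.
P(win by switching) = (10/11) · (1/1) = 10/11 ≈ 0.909.

0.909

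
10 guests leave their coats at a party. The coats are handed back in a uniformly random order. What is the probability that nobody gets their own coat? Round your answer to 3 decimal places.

This is the derangement probability: permutations of 10 with no fixed point.
D(10) = 10! · (1 − 1/1! + 1/2! − ··· + (−1)^10/10!) = 1334961.
P = 1334961/3628800 = 16481/44800 ≈ 0.368.

0.368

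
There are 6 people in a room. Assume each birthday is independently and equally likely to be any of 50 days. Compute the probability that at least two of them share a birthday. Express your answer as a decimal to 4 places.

It's easier to compute the probability that all 6 are distinct.
P(all distinct) = 50/50 · 49/50 · ··· · 45/50 ≈ 0.7322.
So the probability of at least one match is 1 − 0.7322 = 0.2678.

0.2678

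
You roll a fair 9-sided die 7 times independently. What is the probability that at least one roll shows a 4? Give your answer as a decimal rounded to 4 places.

P(no roll shows a 4) = (8/9)^7 ≈ 0.4385.
P(at least one) = 1 − 0.4385 = 0.5615.

0.5615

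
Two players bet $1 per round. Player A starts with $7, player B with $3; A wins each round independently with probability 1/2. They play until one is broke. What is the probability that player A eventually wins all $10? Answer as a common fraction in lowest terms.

7/10

With a fair step, P(i) = ½P(i−1) + ½P(i+1) with P(0)=0, P(10)=1 has the linear solution P(i) = i/10.
P(7) = 7/10.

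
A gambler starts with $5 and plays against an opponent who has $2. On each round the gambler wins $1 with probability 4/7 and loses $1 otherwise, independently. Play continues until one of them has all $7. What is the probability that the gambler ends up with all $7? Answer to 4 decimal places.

Let r = q/p = (3/7)/(4/7) = 3/4. The recurrence P(i) = p·P(i+1) + q·P(i−1) with P(0)=0, P(7)=1 gives P(i) = (1 − r^i)/(1 − r^7).
P(5) = (1 − (3/4)^5) / (1 − (3/4)^7) = 12496/14197 ≈ 0.8802.

0.8802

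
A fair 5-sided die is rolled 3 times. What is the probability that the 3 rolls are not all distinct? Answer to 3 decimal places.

0.520

P(all 3 different) = 5/5 · 4/5 · ··· · 3/5 ≈ 0.480.
P(at least two equal) = 1 − 0.480 = 0.520.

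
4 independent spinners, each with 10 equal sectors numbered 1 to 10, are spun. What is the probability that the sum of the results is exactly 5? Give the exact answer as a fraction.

1/2500

There are 10^4 = 10000 equally likely outcomes.
The number of ordered 4-tuples from {1,…,10} summing to 5 is 4.
P(sum = 5) = 4/10000 = 1/2500.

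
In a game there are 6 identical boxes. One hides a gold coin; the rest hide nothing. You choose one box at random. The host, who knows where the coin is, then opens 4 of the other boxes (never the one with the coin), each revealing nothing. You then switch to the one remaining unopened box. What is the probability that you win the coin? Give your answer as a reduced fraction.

Your original box holds the coin with probability 1/6, so the other 5 collectively hold it with probability 5/6.
The host can always find 4 empty boxes to open, so the reveals don't change that 5/6; it is now spread over the 1 remaining unopened box.
P(win by switching) = (5/6) · (1/1) = 5/6.

5/6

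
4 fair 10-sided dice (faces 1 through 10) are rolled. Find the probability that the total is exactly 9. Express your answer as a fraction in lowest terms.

7/1250

There are 10^4 = 10000 equally likely outcomes.
The number of ordered 4-tuples from {1,…,10} summing to 9 is 56.
P(sum = 9) = 56/10000 = 7/1250.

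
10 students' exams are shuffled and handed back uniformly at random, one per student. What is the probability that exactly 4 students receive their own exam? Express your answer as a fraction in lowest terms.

53/3456

Choose which 4 of the 10 are fixed: C(10,4) = 210 ways.
The remaining 6 must have no fixed point: D(6) = 265.
P = 210·265/3628800 = 53/3456.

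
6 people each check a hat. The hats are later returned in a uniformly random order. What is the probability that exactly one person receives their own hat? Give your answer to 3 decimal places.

Choose which one is fixed: C(6,1) = 6 ways.
The remaining 5 must have no fixed point: D(5) = 44.
P = 6·44/720 = 11/30 ≈ 0.367.

0.367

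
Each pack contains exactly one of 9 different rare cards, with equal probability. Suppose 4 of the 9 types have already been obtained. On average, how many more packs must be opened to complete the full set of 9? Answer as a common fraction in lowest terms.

Starting from 4 distinct types, each trial gives a new one with probability (9−i)/9 when i types are held, so the wait for the next new type is 9/(9−i).
E = 9/5 + 9/4 + 9/3 + 9/2 + 9/1 = 411/20.

411/20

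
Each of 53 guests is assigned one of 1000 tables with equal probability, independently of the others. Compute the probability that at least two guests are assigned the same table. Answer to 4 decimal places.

0.7541

It's easier to compute the probability that all 53 are distinct.
P(all distinct) = 1000/1000 · 999/1000 · ··· · 948/1000 ≈ 0.2459.
So the probability of at least one match is 1 − 0.2459 = 0.7541.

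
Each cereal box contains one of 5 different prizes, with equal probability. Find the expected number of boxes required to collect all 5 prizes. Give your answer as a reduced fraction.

After i distinct types are collected, each trial gives a new one with probability (5−i)/5, so the expected wait for the next new type is 5/(5−i).
E = 5/5 + 5/4 + 5/3 + 5/2 + 5/1 = 137/12.

137/12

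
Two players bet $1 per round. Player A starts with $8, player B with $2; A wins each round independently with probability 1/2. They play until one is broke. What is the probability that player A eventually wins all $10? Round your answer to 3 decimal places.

With a fair step, P(i) = ½P(i−1) + ½P(i+1) with P(0)=0, P(10)=1 has the linear solution P(i) = i/10.
P(8) = 8/10 = 4/5 ≈ 0.800.

0.800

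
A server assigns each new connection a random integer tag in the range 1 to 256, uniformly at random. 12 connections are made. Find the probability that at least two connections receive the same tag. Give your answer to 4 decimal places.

It's easier to compute the probability that all 12 are distinct.
P(all distinct) = 256/256 · 255/256 · ··· · 245/256 ≈ 0.7697.
So the probability of at least one match is 1 − 0.7697 = 0.2303.

0.2303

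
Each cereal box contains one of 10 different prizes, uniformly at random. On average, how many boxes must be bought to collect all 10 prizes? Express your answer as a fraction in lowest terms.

7381/252

After i distinct types are collected, each trial gives a new one with probability (10−i)/10, so the expected wait for the next new type is 10/(10−i).
E = 10/10 + 10/9 + 10/8 + 10/7 + 10/6 + 10/5 + 10/4 + 10/3 + 10/2 + 10/1 = 7381/252.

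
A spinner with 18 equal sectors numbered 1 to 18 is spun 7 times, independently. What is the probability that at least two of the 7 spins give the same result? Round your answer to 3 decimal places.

0.738

P(all 7 different) = 18/18 · 17/18 · ··· · 12/18 ≈ 0.262.
P(at least two equal) = 1 − 0.262 = 0.738.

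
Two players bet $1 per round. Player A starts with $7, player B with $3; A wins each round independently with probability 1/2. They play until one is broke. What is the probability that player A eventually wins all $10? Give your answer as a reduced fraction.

7/10

With a fair step, P(i) = ½P(i−1) + ½P(i+1) with P(0)=0, P(10)=1 has the linear solution P(i) = i/10.
P(7) = 7/10.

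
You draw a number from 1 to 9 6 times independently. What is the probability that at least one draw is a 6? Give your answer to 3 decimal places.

P(no draw is a 6) = (8/9)^6 ≈ 0.493.
P(at least one) = 1 − 0.493 = 0.507.

0.507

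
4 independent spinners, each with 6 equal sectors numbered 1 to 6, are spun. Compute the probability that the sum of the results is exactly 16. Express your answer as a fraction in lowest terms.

There are 6^4 = 1296 equally likely outcomes.
The number of ordered 4-tuples from {1,…,6} summing to 16 is 125.
P(sum = 16) = 125/1296.

125/1296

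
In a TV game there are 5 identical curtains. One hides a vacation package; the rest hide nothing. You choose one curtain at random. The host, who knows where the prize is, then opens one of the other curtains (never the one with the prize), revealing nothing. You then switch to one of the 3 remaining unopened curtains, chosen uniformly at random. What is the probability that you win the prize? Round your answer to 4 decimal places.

Your original curtain holds the prize with probability 1/5, so the other 4 collectively hold it with probability 4/5.
The host can always find an empty curtain to open, so this doesn't change that 4/5; it is now spread over the 3 remaining unopened curtains.
P(win by switching) = (4/5) · (1/3) = 4/15 ≈ 0.2667.

0.2667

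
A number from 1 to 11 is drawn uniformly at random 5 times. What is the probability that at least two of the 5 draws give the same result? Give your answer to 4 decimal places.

P(all 5 different) = 11/11 · 10/11 · ··· · 7/11 ≈ 0.3442.
P(at least two equal) = 1 − 0.3442 = 0.6558.

0.6558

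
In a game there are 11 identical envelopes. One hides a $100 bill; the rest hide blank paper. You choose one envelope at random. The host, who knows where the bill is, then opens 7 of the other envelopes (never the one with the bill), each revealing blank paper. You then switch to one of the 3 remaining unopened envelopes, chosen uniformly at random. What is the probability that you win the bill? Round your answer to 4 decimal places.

0.3030

Your original envelope holds the bill with probability 1/11, so the other 10 collectively hold it with probability 10/11.
The host can always find 7 empty envelopes to open, so the reveals don't change that 10/11; it is now spread over the 3 remaining unopened envelopes.
P(win by switching) = (10/11) · (1/3) = 10/33 ≈ 0.3030.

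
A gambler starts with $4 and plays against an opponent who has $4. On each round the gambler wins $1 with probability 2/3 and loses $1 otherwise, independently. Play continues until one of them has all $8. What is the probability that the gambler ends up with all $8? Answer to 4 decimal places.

Let r = q/p = (1/3)/(2/3) = 1/2. The recurrence P(i) = p·P(i+1) + q·P(i−1) with P(0)=0, P(8)=1 gives P(i) = (1 − r^i)/(1 − r^8).
P(4) = (1 − (1/2)^4) / (1 − (1/2)^8) = 16/17 ≈ 0.9412.

0.9412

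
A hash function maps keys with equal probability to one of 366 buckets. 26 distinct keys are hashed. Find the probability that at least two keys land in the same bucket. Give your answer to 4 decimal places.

0.5972

It's easier to compute the probability that all 26 are distinct.
P(all distinct) = 366/366 · 365/366 · ··· · 341/366 ≈ 0.4028.
So the probability of at least one match is 1 − 0.4028 = 0.5972.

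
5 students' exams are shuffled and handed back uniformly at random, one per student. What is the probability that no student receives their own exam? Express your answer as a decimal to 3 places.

This is the derangement probability: permutations of 5 with no fixed point.
D(5) = 5! · (1 − 1/1! + 1/2! − ··· + (−1)^5/5!) = 44.
P = 44/120 = 11/30 ≈ 0.367.

0.367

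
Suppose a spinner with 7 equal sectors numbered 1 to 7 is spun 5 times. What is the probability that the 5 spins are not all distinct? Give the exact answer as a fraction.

P(all 5 different) = 7/7 · 6/7 · ··· · 3/7 = 360/2401.
P(at least two equal) = 1 − 360/2401 = 2041/2401.

2041/2401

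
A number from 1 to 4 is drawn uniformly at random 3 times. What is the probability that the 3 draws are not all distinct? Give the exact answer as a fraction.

5/8

P(all 3 different) = 4/4 · 3/4 · ··· · 2/4 = 3/8.
P(at least two equal) = 1 − 3/8 = 5/8.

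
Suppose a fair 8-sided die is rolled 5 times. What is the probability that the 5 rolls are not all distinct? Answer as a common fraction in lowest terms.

407/512

P(all 5 different) = 8/8 · 7/8 · ··· · 4/8 = 105/512.
P(at least two equal) = 1 − 105/512 = 407/512.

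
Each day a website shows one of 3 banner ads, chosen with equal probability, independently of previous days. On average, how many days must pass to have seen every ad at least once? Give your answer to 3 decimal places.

After i distinct types are collected, each trial gives a new one with probability (3−i)/3, so the expected wait for the next new type is 3/(3−i).
E = 3/3 + 3/2 + 3/1 = 11/2 ≈ 5.500.

5.500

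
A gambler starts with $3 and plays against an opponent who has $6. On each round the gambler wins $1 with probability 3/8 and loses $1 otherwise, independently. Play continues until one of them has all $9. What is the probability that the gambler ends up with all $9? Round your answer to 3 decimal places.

Let r = q/p = (5/8)/(3/8) = 5/3. The recurrence P(i) = p·P(i+1) + q·P(i−1) with P(0)=0, P(9)=1 gives P(i) = (1 − r^i)/(1 − r^9).
P(3) = (1 − (5/3)^3) / (1 − (5/3)^9) = 729/19729 ≈ 0.037.

0.037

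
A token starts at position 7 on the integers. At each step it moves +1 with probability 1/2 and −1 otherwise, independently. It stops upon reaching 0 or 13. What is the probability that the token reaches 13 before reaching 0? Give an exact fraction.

With a fair step, P(i) = ½P(i−1) + ½P(i+1) with P(0)=0, P(13)=1 has the linear solution P(i) = i/13.
P(7) = 7/13.

7/13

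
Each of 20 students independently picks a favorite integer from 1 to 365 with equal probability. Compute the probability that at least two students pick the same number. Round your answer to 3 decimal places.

0.411

It's easier to compute the probability that all 20 are distinct.
P(all distinct) = 365/365 · 364/365 · ··· · 346/365 ≈ 0.589.
So the probability of at least one match is 1 − 0.589 = 0.411.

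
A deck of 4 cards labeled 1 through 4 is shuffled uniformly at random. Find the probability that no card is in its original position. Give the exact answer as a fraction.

This is the derangement probability: permutations of 4 with no fixed point.
D(4) = 4! · (1 − 1/1! + 1/2! − ··· + (−1)^4/4!) = 9.
P = 9/24 = 3/8.

3/8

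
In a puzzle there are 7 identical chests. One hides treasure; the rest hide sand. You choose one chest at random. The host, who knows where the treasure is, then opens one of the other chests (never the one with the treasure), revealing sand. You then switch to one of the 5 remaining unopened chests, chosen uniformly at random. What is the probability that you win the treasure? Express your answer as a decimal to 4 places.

Your original chest holds the treasure with probability 1/7, so the other 6 collectively hold it with probability 6/7.
The host can always find an empty chest to open, so this doesn't change that 6/7; it is now spread over the 5 remaining unopened chests.
P(win by switching) = (6/7) · (1/5) = 6/35 ≈ 0.1714.

0.1714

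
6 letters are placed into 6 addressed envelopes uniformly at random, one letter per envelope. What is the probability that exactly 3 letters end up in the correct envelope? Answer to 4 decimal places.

0.0556

Choose which 3 of the 6 are fixed: C(6,3) = 20 ways.
The remaining 3 must have no fixed point: D(3) = 2.
P = 20·2/720 = 1/18 ≈ 0.0556.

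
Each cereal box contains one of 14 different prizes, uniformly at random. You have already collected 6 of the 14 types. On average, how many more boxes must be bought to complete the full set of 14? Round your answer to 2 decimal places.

Starting from 6 distinct types, each trial gives a new one with probability (14−i)/14 when i types are held, so the wait for the next new type is 14/(14−i).
E = 14/8 + 14/7 + 14/6 + 14/5 + 14/4 + 14/3 + 14/2 + 14/1 = 761/20 ≈ 38.05.

38.05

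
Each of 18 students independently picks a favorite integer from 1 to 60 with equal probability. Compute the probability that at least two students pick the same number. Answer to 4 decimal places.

0.9417

It's easier to compute the probability that all 18 are distinct.
P(all distinct) = 60/60 · 59/60 · ··· · 43/60 ≈ 0.0583.
So the probability of at least one match is 1 − 0.0583 = 0.9417.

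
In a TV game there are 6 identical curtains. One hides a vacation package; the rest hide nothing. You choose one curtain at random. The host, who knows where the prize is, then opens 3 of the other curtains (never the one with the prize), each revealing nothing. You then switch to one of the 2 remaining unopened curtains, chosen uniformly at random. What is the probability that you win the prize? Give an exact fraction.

5/12

Your original curtain holds the prize with probability 1/6, so the other 5 collectively hold it with probability 5/6.
The host can always find 3 empty curtains to open, so the reveals don't change that 5/6; it is now spread over the 2 remaining unopened curtains.
P(win by switching) = (5/6) · (1/2) = 5/12.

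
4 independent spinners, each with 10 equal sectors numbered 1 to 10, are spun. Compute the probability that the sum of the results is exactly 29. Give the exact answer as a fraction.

87/2500

There are 10^4 = 10000 equally likely outcomes.
The number of ordered 4-tuples from {1,…,10} summing to 29 is 348.
P(sum = 29) = 348/10000 = 87/2500.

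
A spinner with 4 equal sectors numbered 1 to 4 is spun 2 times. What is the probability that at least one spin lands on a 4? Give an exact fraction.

P(no spin lands on a 4) = (3/4)^2 = 9/16.
P(at least one) = 1 − 9/16 = 7/16.

7/16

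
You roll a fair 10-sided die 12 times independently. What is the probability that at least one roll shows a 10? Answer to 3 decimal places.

0.718

P(no roll shows a 10) = (9/10)^12 ≈ 0.282.
P(at least one) = 1 − 0.282 = 0.718.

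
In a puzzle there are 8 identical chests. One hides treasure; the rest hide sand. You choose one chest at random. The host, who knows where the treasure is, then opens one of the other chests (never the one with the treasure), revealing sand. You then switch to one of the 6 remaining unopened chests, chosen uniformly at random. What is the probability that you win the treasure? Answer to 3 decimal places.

0.146

Your original chest holds the treasure with probability 1/8, so the other 7 collectively hold it with probability 7/8.
The host can always find an empty chest to open, so this doesn't change that 7/8; it is now spread over the 6 remaining unopened chests.
P(win by switching) = (7/8) · (1/6) = 7/48 ≈ 0.146.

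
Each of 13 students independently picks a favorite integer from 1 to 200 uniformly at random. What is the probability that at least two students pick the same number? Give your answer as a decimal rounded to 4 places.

0.3286

It's easier to compute the probability that all 13 are distinct.
P(all distinct) = 200/200 · 199/200 · ··· · 188/200 ≈ 0.6714.
So the probability of at least one match is 1 − 0.6714 = 0.3286.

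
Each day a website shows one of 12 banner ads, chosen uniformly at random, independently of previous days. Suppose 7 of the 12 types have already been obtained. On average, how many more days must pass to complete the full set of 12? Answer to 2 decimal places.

27.40

Starting from 7 distinct types, each trial gives a new one with probability (12−i)/12 when i types are held, so the wait for the next new type is 12/(12−i).
E = 12/5 + 12/4 + 12/3 + 12/2 + 12/1 = 137/5 ≈ 27.40.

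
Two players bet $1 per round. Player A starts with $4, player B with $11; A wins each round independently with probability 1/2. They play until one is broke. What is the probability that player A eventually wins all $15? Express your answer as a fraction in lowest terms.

4/15

With a fair step, P(i) = ½P(i−1) + ½P(i+1) with P(0)=0, P(15)=1 has the linear solution P(i) = i/15.
P(4) = 4/15.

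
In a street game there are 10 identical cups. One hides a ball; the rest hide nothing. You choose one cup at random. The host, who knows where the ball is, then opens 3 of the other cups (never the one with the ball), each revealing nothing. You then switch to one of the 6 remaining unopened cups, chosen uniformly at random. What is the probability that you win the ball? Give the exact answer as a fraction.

Your original cup holds the ball with probability 1/10, so the other 9 collectively hold it with probability 9/10.
The host can always find 3 empty cups to open, so the reveals don't change that 9/10; it is now spread over the 6 remaining unopened cups.
P(win by switching) = (9/10) · (1/6) = 3/20.

3/20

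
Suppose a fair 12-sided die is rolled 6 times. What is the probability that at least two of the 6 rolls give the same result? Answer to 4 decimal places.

0.7772

P(all 6 different) = 12/12 · 11/12 · ··· · 7/12 ≈ 0.2228.
P(at least two equal) = 1 − 0.2228 = 0.7772.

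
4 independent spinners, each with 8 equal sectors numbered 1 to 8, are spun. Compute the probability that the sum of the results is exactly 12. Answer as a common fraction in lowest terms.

161/4096

There are 8^4 = 4096 equally likely outcomes.
The number of ordered 4-tuples from {1,…,8} summing to 12 is 161.
P(sum = 12) = 161/4096.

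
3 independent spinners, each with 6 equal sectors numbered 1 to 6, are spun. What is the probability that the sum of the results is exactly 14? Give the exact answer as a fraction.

There are 6^3 = 216 equally likely outcomes.
The number of ordered 3-tuples from {1,…,6} summing to 14 is 15.
P(sum = 14) = 15/216 = 5/72.

5/72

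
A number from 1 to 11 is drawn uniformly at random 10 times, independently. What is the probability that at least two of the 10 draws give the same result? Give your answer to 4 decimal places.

P(all 10 different) = 11/11 · 10/11 · ··· · 2/11 ≈ 0.0015.
P(at least two equal) = 1 − 0.0015 = 0.9985.

0.9985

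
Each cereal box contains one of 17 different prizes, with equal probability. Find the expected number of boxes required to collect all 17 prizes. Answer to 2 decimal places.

After i distinct types are collected, each trial gives a new one with probability (17−i)/17, so the expected wait for the next new type is 17/(17−i).
E = 17/17 + 17/16 + 17/15 + 17/14 + 17/13 + 17/12 + 17/11 + 17/10 + 17/9 + 17/8 + 17/7 + 17/6 + 17/5 + 17/4 + 17/3 + 17/2 + 17/1 = 42142223/720720 ≈ 58.47.

58.47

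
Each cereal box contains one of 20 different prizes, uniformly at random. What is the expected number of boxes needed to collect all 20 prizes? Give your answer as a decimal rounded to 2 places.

After i distinct types are collected, each trial gives a new one with probability (20−i)/20, so the expected wait for the next new type is 20/(20−i).
E = 20/20 + 20/19 + 20/18 + 20/17 + 20/16 + 20/15 + 20/14 + 20/13 + 20/12 + 20/11 + 20/10 + 20/9 + 20/8 + 20/7 + 20/6 + 20/5 + 20/4 + 20/3 + 20/2 + 20/1 = 279175675/3879876 ≈ 71.95.

71.95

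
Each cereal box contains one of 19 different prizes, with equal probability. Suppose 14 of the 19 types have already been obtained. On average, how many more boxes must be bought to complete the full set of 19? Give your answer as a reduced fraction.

2603/60

Starting from 14 distinct types, each trial gives a new one with probability (19−i)/19 when i types are held, so the wait for the next new type is 19/(19−i).
E = 19/5 + 19/4 + 19/3 + 19/2 + 19/1 = 2603/60.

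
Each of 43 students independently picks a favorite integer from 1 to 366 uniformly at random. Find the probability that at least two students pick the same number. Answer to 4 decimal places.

0.9234

It's easier to compute the probability that all 43 are distinct.
P(all distinct) = 366/366 · 365/366 · ··· · 324/366 ≈ 0.0766.
So the probability of at least one match is 1 − 0.0766 = 0.9234.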